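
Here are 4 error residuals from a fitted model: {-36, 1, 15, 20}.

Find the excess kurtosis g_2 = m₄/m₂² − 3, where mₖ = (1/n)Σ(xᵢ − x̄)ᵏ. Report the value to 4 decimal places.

-0.9532

x̄ = 0.0000
Σ(xᵢ − x̄)² = 1922.0000 ⇒ m₂ = 480.50000
Σ(xᵢ − x̄)⁴ = 1890242.0000 ⇒ m₄ = 472560.50000
m₂² = 230880.25000
g_2 = m₄/m₂² − 3 = 2.04678 − 3 ≈ -0.9532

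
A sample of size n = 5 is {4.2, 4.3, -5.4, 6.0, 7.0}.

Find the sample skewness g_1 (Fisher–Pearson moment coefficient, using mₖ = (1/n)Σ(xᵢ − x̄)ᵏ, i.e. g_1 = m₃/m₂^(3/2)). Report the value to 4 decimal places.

-1.2884

x̄ = (4.2 + 4.3 - 5.4 + 6.0 + 7.0) / 5 = 3.2200
deviations (xᵢ − x̄): 0.9800, 1.0800, -8.6200, 2.7800, 3.7800
Σ(xᵢ − x̄)² = 98.4480 ⇒ m₂ = 98.4480/5 = 19.68960
Σ(xᵢ − x̄)³ = -562.8079 ⇒ m₃ = -562.8079/5 = -112.56158
m₂^(3/2) = 19.68960^(1.5) = 87.36859
g_1 = m₃ / m₂^(3/2) = -112.56158 / 87.36859 ≈ -1.2884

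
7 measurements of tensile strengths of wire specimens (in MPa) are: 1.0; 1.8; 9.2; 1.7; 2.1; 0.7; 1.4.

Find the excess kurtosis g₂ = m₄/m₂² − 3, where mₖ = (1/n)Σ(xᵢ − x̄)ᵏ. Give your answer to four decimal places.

x̄ = 2.5571
Σ(xᵢ − x̄)² = 52.8571 ⇒ m₂ = 7.55102
Σ(xᵢ − x̄)⁴ = 1967.7203 ⇒ m₄ = 281.10290
m₂² = 57.01791
g₂ = m₄/m₂² − 3 = 4.93008 − 3 ≈ 1.9301

1.9301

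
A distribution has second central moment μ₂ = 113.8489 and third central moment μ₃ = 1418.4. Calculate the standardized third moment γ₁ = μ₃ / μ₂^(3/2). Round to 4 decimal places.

σ = √μ₂ = √113.8489 = 10.67000
σ³ = μ₂^(3/2) = 1214.76776
γ₁ = μ₃/σ³ = 1418.4 / 1214.76776 ≈ 1.1676

1.1676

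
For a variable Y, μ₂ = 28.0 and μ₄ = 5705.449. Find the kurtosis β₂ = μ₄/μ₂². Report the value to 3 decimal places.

μ₂² = 28.0² = 784.00000
μ₄/μ₂² = 5705.449 / 784.00000 = 7.27736
β₂ ≈ 7.277

7.277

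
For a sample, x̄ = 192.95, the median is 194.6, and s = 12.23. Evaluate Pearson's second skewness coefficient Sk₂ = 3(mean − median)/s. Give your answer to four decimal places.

-0.4047

Sk₂ = 3(192.95 − 194.6) / 12.23 = 3 × -1.6500 / 12.23
    = -4.9500 / 12.23 ≈ -0.4047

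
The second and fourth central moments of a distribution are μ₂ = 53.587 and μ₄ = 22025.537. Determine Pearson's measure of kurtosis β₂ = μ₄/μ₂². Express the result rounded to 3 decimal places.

μ₂² = 53.587² = 2871.56657
μ₄/μ₂² = 22025.537 / 2871.56657 = 7.67022
β₂ ≈ 7.670

7.670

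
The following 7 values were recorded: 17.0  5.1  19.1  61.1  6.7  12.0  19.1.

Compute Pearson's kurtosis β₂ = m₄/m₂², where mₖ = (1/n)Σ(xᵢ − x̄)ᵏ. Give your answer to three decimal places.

x̄ = 20.0143
Σ(xᵢ − x̄)² = 2162.7286 ⇒ m₂ = 308.96122
Σ(xᵢ − x̄)⁴ = 2934577.0118 ⇒ m₄ = 419225.28740
m₂² = 95457.03824
β₂ = m₄/m₂² = 419225.28740 / 95457.03824 ≈ 4.392

4.392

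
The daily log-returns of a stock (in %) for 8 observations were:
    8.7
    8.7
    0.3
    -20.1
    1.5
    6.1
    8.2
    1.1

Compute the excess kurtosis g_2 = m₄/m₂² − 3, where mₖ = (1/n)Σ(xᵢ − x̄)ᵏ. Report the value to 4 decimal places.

x̄ = 1.8125
Σ(xᵢ − x̄)² = 637.1088 ⇒ m₂ = 79.63859
Σ(xᵢ − x̄)⁴ = 237060.1127 ⇒ m₄ = 29632.51409
m₂² = 6342.30561
g_2 = m₄/m₂² − 3 = 4.67220 − 3 ≈ 1.6722

1.6722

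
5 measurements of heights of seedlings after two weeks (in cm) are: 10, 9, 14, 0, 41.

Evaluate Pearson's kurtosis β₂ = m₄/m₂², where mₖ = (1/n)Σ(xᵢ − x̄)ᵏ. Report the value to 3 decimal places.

x̄ = 14.8000
Σ(xᵢ − x̄)² = 962.8000 ⇒ m₂ = 192.56000
Σ(xᵢ − x̄)⁴ = 520841.2960 ⇒ m₄ = 104168.25920
m₂² = 37079.35360
β₂ = m₄/m₂² = 104168.25920 / 37079.35360 ≈ 2.809

2.809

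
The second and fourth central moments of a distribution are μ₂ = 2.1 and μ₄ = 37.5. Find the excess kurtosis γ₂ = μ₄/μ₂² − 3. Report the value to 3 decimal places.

μ₂² = 2.1² = 4.41000
μ₄/μ₂² = 37.5 / 4.41000 = 8.50340
γ₂ = 8.50340 − 3 ≈ 5.503

5.503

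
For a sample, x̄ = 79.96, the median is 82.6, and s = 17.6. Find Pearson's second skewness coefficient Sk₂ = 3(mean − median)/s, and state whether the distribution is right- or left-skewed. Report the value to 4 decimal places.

-0.4500, left-skewed

Sk₂ = 3(79.96 − 82.6) / 17.6 = 3 × -2.6400 / 17.6
    = -7.9200 / 17.6 ≈ -0.4500
Sk₂ < 0 ⇒ mean < median ⇒ left-skewed (negative skew).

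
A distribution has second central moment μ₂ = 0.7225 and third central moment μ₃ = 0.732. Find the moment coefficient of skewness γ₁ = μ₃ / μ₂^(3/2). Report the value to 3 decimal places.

1.192

σ = √μ₂ = √0.7225 = 0.85000
σ³ = μ₂^(3/2) = 0.61413
γ₁ = μ₃/σ³ = 0.732 / 0.61413 ≈ 1.192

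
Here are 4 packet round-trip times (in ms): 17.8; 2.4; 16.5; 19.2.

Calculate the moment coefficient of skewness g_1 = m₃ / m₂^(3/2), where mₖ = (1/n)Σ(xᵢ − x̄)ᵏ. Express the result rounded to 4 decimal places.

x̄ = (17.8 + 2.4 + 16.5 + 19.2) / 4 = 13.9750
deviations (xᵢ − x̄): 3.8250, -11.5750, 2.5250, 5.2250
Σ(xᵢ − x̄)² = 182.2875 ⇒ m₂ = 182.2875/4 = 45.57188
Σ(xᵢ − x̄)³ = -1336.1194 ⇒ m₃ = -1336.1194/4 = -334.02984
m₂^(3/2) = 45.57188^(1.5) = 307.64180
g_1 = m₃ / m₂^(3/2) = -334.02984 / 307.64180 ≈ -1.0858

-1.0858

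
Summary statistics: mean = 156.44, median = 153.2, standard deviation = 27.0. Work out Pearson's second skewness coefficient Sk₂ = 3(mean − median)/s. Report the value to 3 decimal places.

Sk₂ = 3(156.44 − 153.2) / 27.0 = 3 × 3.2400 / 27.0
    = 9.7200 / 27.0 ≈ 0.360

0.360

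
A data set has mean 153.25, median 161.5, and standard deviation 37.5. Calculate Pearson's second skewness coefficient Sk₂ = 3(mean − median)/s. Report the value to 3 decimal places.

Sk₂ = 3(153.25 − 161.5) / 37.5 = 3 × -8.2500 / 37.5
    = -24.7500 / 37.5 ≈ -0.660

-0.660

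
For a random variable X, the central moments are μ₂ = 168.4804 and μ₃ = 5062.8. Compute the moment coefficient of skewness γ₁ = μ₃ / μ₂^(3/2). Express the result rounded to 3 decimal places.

σ = √μ₂ = √168.4804 = 12.98000
σ³ = μ₂^(3/2) = 2186.87559
γ₁ = μ₃/σ³ = 5062.8 / 2186.87559 ≈ 2.315

2.315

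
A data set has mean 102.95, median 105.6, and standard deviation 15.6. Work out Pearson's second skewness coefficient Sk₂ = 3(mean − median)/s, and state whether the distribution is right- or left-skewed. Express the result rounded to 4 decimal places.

-0.5096, left-skewed

Sk₂ = 3(102.95 − 105.6) / 15.6 = 3 × -2.6500 / 15.6
    = -7.9500 / 15.6 ≈ -0.5096
Sk₂ < 0 ⇒ mean < median ⇒ left-skewed (negative skew).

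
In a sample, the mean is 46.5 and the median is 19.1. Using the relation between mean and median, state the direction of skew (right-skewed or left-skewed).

mean − median = 46.5 − 19.1 = 27.4
mean > median ⇒ the longer tail is on the right ⇒ right-skewed (positively skewed).

right-skewed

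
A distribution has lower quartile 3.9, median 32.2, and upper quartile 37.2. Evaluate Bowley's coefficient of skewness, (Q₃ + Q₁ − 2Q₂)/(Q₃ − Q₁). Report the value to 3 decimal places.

numerator: Q₃ + Q₁ − 2Q₂ = 37.2 + 3.9 − 2×32.2 = -23.3000
denominator: Q₃ − Q₁ = 37.2 − 3.9 = 33.3000
Bowley skewness = -23.3000 / 33.3000 ≈ -0.700

-0.700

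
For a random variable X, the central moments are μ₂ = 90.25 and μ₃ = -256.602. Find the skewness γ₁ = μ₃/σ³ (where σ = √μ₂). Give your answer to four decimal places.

-0.2993

σ = √μ₂ = √90.25 = 9.50000
σ³ = μ₂^(3/2) = 857.37500
γ₁ = μ₃/σ³ = -256.602 / 857.37500 ≈ -0.2993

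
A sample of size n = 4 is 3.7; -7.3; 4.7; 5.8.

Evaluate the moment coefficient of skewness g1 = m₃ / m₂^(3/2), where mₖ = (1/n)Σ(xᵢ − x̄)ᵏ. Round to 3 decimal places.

x̄ = (3.7 - 7.3 + 4.7 + 5.8) / 4 = 1.7250
deviations (xᵢ − x̄): 1.9750, -9.0250, 2.9750, 4.0750
Σ(xᵢ − x̄)² = 110.8075 ⇒ m₂ = 110.8075/4 = 27.70187
Σ(xᵢ − x̄)³ = -633.3896 ⇒ m₃ = -633.3896/4 = -158.34741
m₂^(3/2) = 27.70187^(1.5) = 145.80209
g1 = m₃ / m₂^(3/2) = -158.34741 / 145.80209 ≈ -1.086

-1.086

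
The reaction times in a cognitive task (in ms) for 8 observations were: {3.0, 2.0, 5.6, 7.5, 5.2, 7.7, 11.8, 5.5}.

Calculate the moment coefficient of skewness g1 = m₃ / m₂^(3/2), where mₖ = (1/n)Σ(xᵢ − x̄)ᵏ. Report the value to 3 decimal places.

0.566

x̄ = (3.0 + 2.0 + 5.6 + 7.5 + 5.2 + 7.7 + 11.8 + 5.5) / 8 = 6.0375
deviations (xᵢ − x̄): -3.0375, -4.0375, -0.4375, 1.4625, -0.8375, 1.6625, 5.7625, -0.5375
Σ(xᵢ − x̄)² = 64.8188 ⇒ m₂ = 64.8188/8 = 8.10234
Σ(xᵢ − x̄)³ = 104.4065 ⇒ m₃ = 104.4065/8 = 13.05081
m₂^(3/2) = 8.10234^(1.5) = 23.06301
g1 = m₃ / m₂^(3/2) = 13.05081 / 23.06301 ≈ 0.566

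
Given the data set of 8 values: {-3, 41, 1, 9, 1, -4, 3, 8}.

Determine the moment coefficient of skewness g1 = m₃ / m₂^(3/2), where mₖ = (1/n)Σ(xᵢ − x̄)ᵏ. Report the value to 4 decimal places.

1.8310

x̄ = (-3 + 41 + 1 + 9 + 1 - 4 + 3 + 8) / 8 = 7.0000
deviations (xᵢ − x̄): -10.0000, 34.0000, -6.0000, 2.0000, -6.0000, -11.0000, -4.0000, 1.0000
Σ(xᵢ − x̄)² = 1470.0000 ⇒ m₂ = 1470.0000/8 = 183.75000
Σ(xᵢ − x̄)³ = 36486.0000 ⇒ m₃ = 36486.0000/8 = 4560.75000
m₂^(3/2) = 183.75000^(1.5) = 2490.81241
g1 = m₃ / m₂^(3/2) = 4560.75000 / 2490.81241 ≈ 1.8310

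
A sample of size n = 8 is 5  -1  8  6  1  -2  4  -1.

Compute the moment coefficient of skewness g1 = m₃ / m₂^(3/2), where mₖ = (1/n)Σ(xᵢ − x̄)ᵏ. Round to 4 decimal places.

0.1399

x̄ = (5 - 1 + 8 + 6 + 1 - 2 + 4 - 1) / 8 = 2.5000
deviations (xᵢ − x̄): 2.5000, -3.5000, 5.5000, 3.5000, -1.5000, -4.5000, 1.5000, -3.5000
Σ(xᵢ − x̄)² = 98.0000 ⇒ m₂ = 98.0000/8 = 12.25000
Σ(xᵢ − x̄)³ = 48.0000 ⇒ m₃ = 48.0000/8 = 6.00000
m₂^(3/2) = 12.25000^(1.5) = 42.87500
g1 = m₃ / m₂^(3/2) = 6.00000 / 42.87500 ≈ 0.1399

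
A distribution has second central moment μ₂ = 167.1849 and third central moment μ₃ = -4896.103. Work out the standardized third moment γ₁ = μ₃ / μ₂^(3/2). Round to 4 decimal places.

-2.2649

σ = √μ₂ = √167.1849 = 12.93000
σ³ = μ₂^(3/2) = 2161.70076
γ₁ = μ₃/σ³ = -4896.103 / 2161.70076 ≈ -2.2649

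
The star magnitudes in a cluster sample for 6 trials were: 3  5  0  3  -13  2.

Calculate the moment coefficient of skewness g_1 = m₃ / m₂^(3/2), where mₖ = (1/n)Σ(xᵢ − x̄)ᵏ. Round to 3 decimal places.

x̄ = (3 + 5 + 0 + 3 - 13 + 2) / 6 = 0.0000
deviations (xᵢ − x̄): 3.0000, 5.0000, 0.0000, 3.0000, -13.0000, 2.0000
Σ(xᵢ − x̄)² = 216.0000 ⇒ m₂ = 216.0000/6 = 36.00000
Σ(xᵢ − x̄)³ = -2010.0000 ⇒ m₃ = -2010.0000/6 = -335.00000
m₂^(3/2) = 36.00000^(1.5) = 216.00000
g_1 = m₃ / m₂^(3/2) = -335.00000 / 216.00000 ≈ -1.551

-1.551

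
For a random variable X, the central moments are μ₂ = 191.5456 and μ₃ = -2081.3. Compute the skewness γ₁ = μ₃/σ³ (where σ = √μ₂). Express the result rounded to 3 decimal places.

σ = √μ₂ = √191.5456 = 13.84000
σ³ = μ₂^(3/2) = 2650.99110
γ₁ = μ₃/σ³ = -2081.3 / 2650.99110 ≈ -0.785

-0.785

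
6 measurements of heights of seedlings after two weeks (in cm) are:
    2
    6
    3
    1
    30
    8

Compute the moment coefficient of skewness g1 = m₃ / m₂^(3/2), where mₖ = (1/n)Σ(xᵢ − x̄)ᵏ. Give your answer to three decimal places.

x̄ = (2 + 6 + 3 + 1 + 30 + 8) / 6 = 8.3333
deviations (xᵢ − x̄): -6.3333, -2.3333, -5.3333, -7.3333, 21.6667, -0.3333
Σ(xᵢ − x̄)² = 597.3333 ⇒ m₂ = 597.3333/6 = 99.55556
Σ(xᵢ − x̄)³ = 9358.4444 ⇒ m₃ = 9358.4444/6 = 1559.74074
m₂^(3/2) = 99.55556^(1.5) = 993.34075
g1 = m₃ / m₂^(3/2) = 1559.74074 / 993.34075 ≈ 1.570

1.570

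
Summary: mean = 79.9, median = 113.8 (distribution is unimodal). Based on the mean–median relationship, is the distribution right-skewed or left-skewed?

mean − median = 79.9 − 113.8 = -33.9
mean < median ⇒ the longer tail is on the left ⇒ left-skewed (negatively skewed).

left-skewed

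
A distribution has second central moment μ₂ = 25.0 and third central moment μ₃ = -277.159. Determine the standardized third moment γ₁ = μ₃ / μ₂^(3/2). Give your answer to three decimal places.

σ = √μ₂ = √25.0 = 5.00000
σ³ = μ₂^(3/2) = 125.00000
γ₁ = μ₃/σ³ = -277.159 / 125.00000 ≈ -2.217

-2.217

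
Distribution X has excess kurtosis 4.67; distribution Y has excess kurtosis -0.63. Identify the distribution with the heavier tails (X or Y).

X

Higher excess kurtosis ⇒ heavier tails relative to the normal distribution.
4.67 vs -0.63: the larger is 4.67, so X has heavier tails. (X is leptokurtic — heavier-than-normal tails; the other is platykurtic.)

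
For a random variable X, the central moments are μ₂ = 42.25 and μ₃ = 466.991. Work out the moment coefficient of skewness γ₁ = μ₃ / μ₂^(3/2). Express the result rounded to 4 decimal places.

σ = √μ₂ = √42.25 = 6.50000
σ³ = μ₂^(3/2) = 274.62500
γ₁ = μ₃/σ³ = 466.991 / 274.62500 ≈ 1.7005

1.7005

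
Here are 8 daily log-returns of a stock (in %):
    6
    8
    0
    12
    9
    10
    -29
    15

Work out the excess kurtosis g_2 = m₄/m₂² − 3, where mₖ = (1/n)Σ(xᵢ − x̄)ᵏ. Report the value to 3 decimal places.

x̄ = 3.8750
Σ(xᵢ − x̄)² = 1370.8750 ⇒ m₂ = 171.35938
Σ(xᵢ − x̄)⁴ = 1190363.0254 ⇒ m₄ = 148795.37817
m₂² = 29364.03540
g_2 = m₄/m₂² − 3 = 5.06727 − 3 ≈ 2.067

2.067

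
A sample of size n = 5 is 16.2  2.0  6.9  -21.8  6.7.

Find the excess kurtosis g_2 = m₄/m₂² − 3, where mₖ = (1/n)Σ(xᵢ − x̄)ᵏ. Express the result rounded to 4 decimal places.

x̄ = 2.0000
Σ(xᵢ − x̄)² = 814.1800 ⇒ m₂ = 162.83600
Σ(xᵢ − x̄)⁴ = 362577.4114 ⇒ m₄ = 72515.48228
m₂² = 26515.56290
g_2 = m₄/m₂² − 3 = 2.73483 − 3 ≈ -0.2652

-0.2652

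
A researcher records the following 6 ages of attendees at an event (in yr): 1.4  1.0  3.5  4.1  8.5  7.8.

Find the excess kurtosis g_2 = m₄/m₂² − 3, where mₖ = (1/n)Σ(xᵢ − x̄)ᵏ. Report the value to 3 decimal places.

-1.467

x̄ = 4.3833
Σ(xᵢ − x̄)² = 49.8283 ⇒ m₂ = 8.30472
Σ(xᵢ − x̄)⁴ = 634.3349 ⇒ m₄ = 105.72248
m₂² = 68.96841
g_2 = m₄/m₂² − 3 = 1.53291 − 3 ≈ -1.467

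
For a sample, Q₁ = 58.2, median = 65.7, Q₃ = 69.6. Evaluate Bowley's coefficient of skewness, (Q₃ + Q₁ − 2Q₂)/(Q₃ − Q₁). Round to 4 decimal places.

numerator: Q₃ + Q₁ − 2Q₂ = 69.6 + 58.2 − 2×65.7 = -3.6000
denominator: Q₃ − Q₁ = 69.6 − 58.2 = 11.4000
Bowley skewness = -3.6000 / 11.4000 ≈ -0.3158

-0.3158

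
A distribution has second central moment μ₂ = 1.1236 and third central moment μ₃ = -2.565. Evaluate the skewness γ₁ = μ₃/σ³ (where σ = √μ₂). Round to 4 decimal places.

σ = √μ₂ = √1.1236 = 1.06000
σ³ = μ₂^(3/2) = 1.19102
γ₁ = μ₃/σ³ = -2.565 / 1.19102 ≈ -2.1536

-2.1536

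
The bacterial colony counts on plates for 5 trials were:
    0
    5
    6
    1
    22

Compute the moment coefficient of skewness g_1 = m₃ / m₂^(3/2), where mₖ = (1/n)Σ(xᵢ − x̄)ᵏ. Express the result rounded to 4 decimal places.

x̄ = (0 + 5 + 6 + 1 + 22) / 5 = 6.8000
deviations (xᵢ − x̄): -6.8000, -1.8000, -0.8000, -5.8000, 15.2000
Σ(xᵢ − x̄)² = 314.8000 ⇒ m₂ = 314.8000/5 = 62.96000
Σ(xᵢ − x̄)³ = 2995.9200 ⇒ m₃ = 2995.9200/5 = 599.18400
m₂^(3/2) = 62.96000^(1.5) = 499.57084
g_1 = m₃ / m₂^(3/2) = 599.18400 / 499.57084 ≈ 1.1994

1.1994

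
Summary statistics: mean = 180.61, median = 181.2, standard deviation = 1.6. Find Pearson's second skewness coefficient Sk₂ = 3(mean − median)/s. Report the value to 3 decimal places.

Sk₂ = 3(180.61 − 181.2) / 1.6 = 3 × -0.5900 / 1.6
    = -1.7700 / 1.6 ≈ -1.106

-1.106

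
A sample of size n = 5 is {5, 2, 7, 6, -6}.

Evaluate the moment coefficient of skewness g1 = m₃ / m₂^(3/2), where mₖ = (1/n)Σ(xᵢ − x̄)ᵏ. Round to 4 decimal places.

-1.0822

x̄ = (5 + 2 + 7 + 6 - 6) / 5 = 2.8000
deviations (xᵢ − x̄): 2.2000, -0.8000, 4.2000, 3.2000, -8.8000
Σ(xᵢ − x̄)² = 110.8000 ⇒ m₂ = 110.8000/5 = 22.16000
Σ(xᵢ − x̄)³ = -564.4800 ⇒ m₃ = -564.4800/5 = -112.89600
m₂^(3/2) = 22.16000^(1.5) = 104.31689
g1 = m₃ / m₂^(3/2) = -112.89600 / 104.31689 ≈ -1.0822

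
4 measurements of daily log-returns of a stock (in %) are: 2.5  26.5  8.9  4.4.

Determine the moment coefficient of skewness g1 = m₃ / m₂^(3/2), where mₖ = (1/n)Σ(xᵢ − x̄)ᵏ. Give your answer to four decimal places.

0.9591

x̄ = (2.5 + 26.5 + 8.9 + 4.4) / 4 = 10.5750
deviations (xᵢ − x̄): -8.0750, 15.9250, -1.6750, -6.1750
Σ(xᵢ − x̄)² = 359.7475 ⇒ m₂ = 359.7475/4 = 89.93688
Σ(xᵢ − x̄)³ = 3271.9781 ⇒ m₃ = 3271.9781/4 = 817.99453
m₂^(3/2) = 89.93688^(1.5) = 852.91684
g1 = m₃ / m₂^(3/2) = 817.99453 / 852.91684 ≈ 0.9591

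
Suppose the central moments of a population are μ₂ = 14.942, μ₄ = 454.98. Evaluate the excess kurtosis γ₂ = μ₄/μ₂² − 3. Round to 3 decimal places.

μ₂² = 14.942² = 223.26336
μ₄/μ₂² = 454.98 / 223.26336 = 2.03786
γ₂ = 2.03786 − 3 ≈ -0.962

-0.962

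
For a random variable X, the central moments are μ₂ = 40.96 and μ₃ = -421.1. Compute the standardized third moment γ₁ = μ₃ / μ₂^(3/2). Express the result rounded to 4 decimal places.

σ = √μ₂ = √40.96 = 6.40000
σ³ = μ₂^(3/2) = 262.14400
γ₁ = μ₃/σ³ = -421.1 / 262.14400 ≈ -1.6064

-1.6064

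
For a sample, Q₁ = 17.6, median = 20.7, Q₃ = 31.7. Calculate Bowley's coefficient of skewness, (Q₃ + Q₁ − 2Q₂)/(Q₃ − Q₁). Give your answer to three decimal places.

numerator: Q₃ + Q₁ − 2Q₂ = 31.7 + 17.6 − 2×20.7 = 7.9000
denominator: Q₃ − Q₁ = 31.7 − 17.6 = 14.1000
Bowley skewness = 7.9000 / 14.1000 ≈ 0.560

0.560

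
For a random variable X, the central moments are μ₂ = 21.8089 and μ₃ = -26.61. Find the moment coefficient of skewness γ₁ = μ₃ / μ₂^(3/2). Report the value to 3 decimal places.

σ = √μ₂ = √21.8089 = 4.67000
σ³ = μ₂^(3/2) = 101.84756
γ₁ = μ₃/σ³ = -26.61 / 101.84756 ≈ -0.261

-0.261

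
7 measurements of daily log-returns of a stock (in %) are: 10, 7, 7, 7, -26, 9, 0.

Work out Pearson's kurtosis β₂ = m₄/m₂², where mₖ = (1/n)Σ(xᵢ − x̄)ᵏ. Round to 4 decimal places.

4.5784

x̄ = 2.0000
Σ(xᵢ − x̄)² = 976.0000 ⇒ m₂ = 139.42857
Σ(xᵢ − x̄)⁴ = 623044.0000 ⇒ m₄ = 89006.28571
m₂² = 19440.32653
β₂ = m₄/m₂² = 89006.28571 / 19440.32653 ≈ 4.5784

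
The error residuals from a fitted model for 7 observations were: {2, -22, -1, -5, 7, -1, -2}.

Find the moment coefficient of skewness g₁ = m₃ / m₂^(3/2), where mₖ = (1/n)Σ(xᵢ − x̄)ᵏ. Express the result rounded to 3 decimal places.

-1.309

x̄ = (2 - 22 - 1 - 5 + 7 - 1 - 2) / 7 = -3.1429
deviations (xᵢ − x̄): 5.1429, -18.8571, 2.1429, -1.8571, 10.1429, 2.1429, 1.1429
Σ(xᵢ − x̄)² = 498.8571 ⇒ m₂ = 498.8571/7 = 71.26531
Σ(xᵢ − x̄)³ = -5511.1837 ⇒ m₃ = -5511.1837/7 = -787.31195
m₂^(3/2) = 71.26531^(1.5) = 601.61303
g₁ = m₃ / m₂^(3/2) = -787.31195 / 601.61303 ≈ -1.309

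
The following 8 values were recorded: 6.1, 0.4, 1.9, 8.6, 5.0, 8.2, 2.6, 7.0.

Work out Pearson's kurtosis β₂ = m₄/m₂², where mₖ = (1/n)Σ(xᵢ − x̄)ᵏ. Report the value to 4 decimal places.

x̄ = 4.9750
Σ(xᵢ − x̄)² = 64.9350 ⇒ m₂ = 8.11687
Σ(xᵢ − x̄)⁴ = 858.5825 ⇒ m₄ = 107.32281
m₂² = 65.88366
β₂ = m₄/m₂² = 107.32281 / 65.88366 ≈ 1.6290

1.6290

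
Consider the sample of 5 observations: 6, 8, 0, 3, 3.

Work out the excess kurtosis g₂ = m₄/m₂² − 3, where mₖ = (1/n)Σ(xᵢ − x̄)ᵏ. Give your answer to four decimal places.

x̄ = 4.0000
Σ(xᵢ − x̄)² = 38.0000 ⇒ m₂ = 7.60000
Σ(xᵢ − x̄)⁴ = 530.0000 ⇒ m₄ = 106.00000
m₂² = 57.76000
g₂ = m₄/m₂² − 3 = 1.83518 − 3 ≈ -1.1648

-1.1648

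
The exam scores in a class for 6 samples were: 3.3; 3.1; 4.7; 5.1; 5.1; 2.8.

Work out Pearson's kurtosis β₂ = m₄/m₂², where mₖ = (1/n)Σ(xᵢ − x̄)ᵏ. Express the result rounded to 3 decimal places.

1.154

x̄ = 4.0167
Σ(xᵢ − x̄)² = 5.6483 ⇒ m₂ = 0.94139
Σ(xᵢ − x̄)⁴ = 6.1338 ⇒ m₄ = 1.02231
m₂² = 0.88621
β₂ = m₄/m₂² = 1.02231 / 0.88621 ≈ 1.154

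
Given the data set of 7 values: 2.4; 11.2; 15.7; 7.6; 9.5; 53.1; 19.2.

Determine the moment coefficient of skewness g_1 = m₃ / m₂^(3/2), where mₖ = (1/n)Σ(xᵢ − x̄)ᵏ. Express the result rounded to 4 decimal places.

x̄ = (2.4 + 11.2 + 15.7 + 7.6 + 9.5 + 53.1 + 19.2) / 7 = 16.9571
deviations (xᵢ − x̄): -14.5571, -5.7571, -1.2571, -9.3571, -7.4571, 36.1429, 2.2429
Σ(xᵢ − x̄)² = 1701.1371 ⇒ m₂ = 1701.1371/7 = 243.01959
Σ(xᵢ − x̄)³ = 42713.3432 ⇒ m₃ = 42713.3432/7 = 6101.90617
m₂^(3/2) = 243.01959^(1.5) = 3788.45324
g_1 = m₃ / m₂^(3/2) = 6101.90617 / 3788.45324 ≈ 1.6107

1.6107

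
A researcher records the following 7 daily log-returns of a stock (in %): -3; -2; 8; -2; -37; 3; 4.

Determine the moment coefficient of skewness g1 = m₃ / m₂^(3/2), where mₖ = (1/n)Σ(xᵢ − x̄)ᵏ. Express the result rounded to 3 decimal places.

x̄ = (-3 - 2 + 8 - 2 - 37 + 3 + 4) / 7 = -4.1429
deviations (xᵢ − x̄): 1.1429, 2.1429, 12.1429, 2.1429, -32.8571, 7.1429, 8.1429
Σ(xᵢ − x̄)² = 1354.8571 ⇒ m₂ = 1354.8571/7 = 193.55102
Σ(xᵢ − x̄)³ = -32756.3265 ⇒ m₃ = -32756.3265/7 = -4679.47522
m₂^(3/2) = 193.55102^(1.5) = 2692.73241
g1 = m₃ / m₂^(3/2) = -4679.47522 / 2692.73241 ≈ -1.738

-1.738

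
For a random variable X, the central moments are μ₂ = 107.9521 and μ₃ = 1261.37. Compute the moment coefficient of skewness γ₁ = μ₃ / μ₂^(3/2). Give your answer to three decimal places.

σ = √μ₂ = √107.9521 = 10.39000
σ³ = μ₂^(3/2) = 1121.62232
γ₁ = μ₃/σ³ = 1261.37 / 1121.62232 ≈ 1.125

1.125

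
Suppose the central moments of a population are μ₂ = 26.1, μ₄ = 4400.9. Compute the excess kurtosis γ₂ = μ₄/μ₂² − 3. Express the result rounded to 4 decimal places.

3.4604

μ₂² = 26.1² = 681.21000
μ₄/μ₂² = 4400.9 / 681.21000 = 6.46042
γ₂ = 6.46042 − 3 ≈ 3.4604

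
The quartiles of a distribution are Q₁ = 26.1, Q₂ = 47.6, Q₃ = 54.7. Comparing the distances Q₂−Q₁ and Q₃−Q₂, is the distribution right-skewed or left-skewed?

left-skewed

Q₂ − Q₁ = 21.5;  Q₃ − Q₂ = 7.1
Q₂ − Q₁ > Q₃ − Q₂ ⇒ the lower half is more spread out ⇒ left-skewed.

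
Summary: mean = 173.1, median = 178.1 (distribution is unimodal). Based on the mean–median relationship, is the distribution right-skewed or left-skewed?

left-skewed

mean − median = 173.1 − 178.1 = -5.0
mean < median ⇒ the longer tail is on the left ⇒ left-skewed (negatively skewed).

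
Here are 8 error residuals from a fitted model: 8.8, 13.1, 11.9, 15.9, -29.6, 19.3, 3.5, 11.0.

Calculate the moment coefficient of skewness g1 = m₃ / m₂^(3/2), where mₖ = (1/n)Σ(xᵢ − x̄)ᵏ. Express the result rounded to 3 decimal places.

-1.869

x̄ = (8.8 + 13.1 + 11.9 + 15.9 - 29.6 + 19.3 + 3.5 + 11.0) / 8 = 6.7375
deviations (xᵢ − x̄): 2.0625, 6.3625, 5.1625, 9.1625, -36.3375, 12.5625, -3.2375, 4.2625
Σ(xᵢ − x̄)² = 1662.2187 ⇒ m₂ = 1662.2187/8 = 207.77734
Σ(xᵢ − x̄)³ = -44781.3310 ⇒ m₃ = -44781.3310/8 = -5597.66638
m₂^(3/2) = 207.77734^(1.5) = 2995.00316
g1 = m₃ / m₂^(3/2) = -5597.66638 / 2995.00316 ≈ -1.869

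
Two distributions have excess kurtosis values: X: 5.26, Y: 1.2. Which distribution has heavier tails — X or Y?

Higher excess kurtosis ⇒ heavier tails relative to the normal distribution.
5.26 vs 1.2: the larger is 5.26, so X has heavier tails.

X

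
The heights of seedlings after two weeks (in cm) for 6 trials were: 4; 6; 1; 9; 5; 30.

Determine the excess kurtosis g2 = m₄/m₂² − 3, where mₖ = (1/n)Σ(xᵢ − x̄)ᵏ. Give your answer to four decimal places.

0.7801

x̄ = 9.1667
Σ(xᵢ − x̄)² = 554.8333 ⇒ m₂ = 92.47222
Σ(xᵢ − x̄)⁴ = 193942.8194 ⇒ m₄ = 32323.80324
m₂² = 8551.11188
g2 = m₄/m₂² − 3 = 3.78007 − 3 ≈ 0.7801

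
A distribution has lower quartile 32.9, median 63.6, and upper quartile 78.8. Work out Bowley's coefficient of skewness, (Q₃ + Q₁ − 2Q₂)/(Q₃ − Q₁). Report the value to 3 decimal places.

-0.338

numerator: Q₃ + Q₁ − 2Q₂ = 78.8 + 32.9 − 2×63.6 = -15.5000
denominator: Q₃ − Q₁ = 78.8 − 32.9 = 45.9000
Bowley skewness = -15.5000 / 45.9000 ≈ -0.338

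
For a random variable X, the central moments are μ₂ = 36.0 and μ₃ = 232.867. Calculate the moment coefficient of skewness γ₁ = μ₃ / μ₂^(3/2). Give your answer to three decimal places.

σ = √μ₂ = √36.0 = 6.00000
σ³ = μ₂^(3/2) = 216.00000
γ₁ = μ₃/σ³ = 232.867 / 216.00000 ≈ 1.078

1.078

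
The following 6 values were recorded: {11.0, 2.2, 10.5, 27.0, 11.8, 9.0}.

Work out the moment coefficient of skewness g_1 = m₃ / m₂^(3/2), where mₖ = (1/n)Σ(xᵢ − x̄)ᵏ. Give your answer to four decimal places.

x̄ = (11.0 + 2.2 + 10.5 + 27.0 + 11.8 + 9.0) / 6 = 11.9167
deviations (xᵢ − x̄): -0.9167, -9.7167, -1.4167, 15.0833, -0.1167, -2.9167
Σ(xᵢ − x̄)² = 333.2883 ⇒ m₂ = 333.2883/6 = 55.54806
Σ(xᵢ − x̄)³ = 2485.7506 ⇒ m₃ = 2485.7506/6 = 414.29176
m₂^(3/2) = 55.54806^(1.5) = 414.00281
g_1 = m₃ / m₂^(3/2) = 414.29176 / 414.00281 ≈ 1.0007

1.0007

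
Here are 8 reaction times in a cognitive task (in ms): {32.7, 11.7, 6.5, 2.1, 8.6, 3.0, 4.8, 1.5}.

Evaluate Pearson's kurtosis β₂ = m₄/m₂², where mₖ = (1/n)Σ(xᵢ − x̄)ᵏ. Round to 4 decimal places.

x̄ = 8.8625
Σ(xᵢ − x̄)² = 732.7388 ⇒ m₂ = 91.59234
Σ(xᵢ − x̄)⁴ = 329460.5274 ⇒ m₄ = 41182.56592
m₂² = 8389.15743
β₂ = m₄/m₂² = 41182.56592 / 8389.15743 ≈ 4.9090

4.9090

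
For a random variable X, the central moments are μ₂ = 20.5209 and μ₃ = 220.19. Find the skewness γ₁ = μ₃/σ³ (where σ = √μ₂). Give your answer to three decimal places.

σ = √μ₂ = √20.5209 = 4.53000
σ³ = μ₂^(3/2) = 92.95968
γ₁ = μ₃/σ³ = 220.19 / 92.95968 ≈ 2.369

2.369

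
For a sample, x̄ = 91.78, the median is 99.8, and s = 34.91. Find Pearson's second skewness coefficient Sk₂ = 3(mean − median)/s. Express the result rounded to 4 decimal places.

Sk₂ = 3(91.78 − 99.8) / 34.91 = 3 × -8.0200 / 34.91
    = -24.0600 / 34.91 ≈ -0.6892

-0.6892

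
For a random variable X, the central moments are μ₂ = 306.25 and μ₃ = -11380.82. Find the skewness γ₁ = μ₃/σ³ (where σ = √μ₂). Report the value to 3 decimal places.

-2.124

σ = √μ₂ = √306.25 = 17.50000
σ³ = μ₂^(3/2) = 5359.37500
γ₁ = μ₃/σ³ = -11380.82 / 5359.37500 ≈ -2.124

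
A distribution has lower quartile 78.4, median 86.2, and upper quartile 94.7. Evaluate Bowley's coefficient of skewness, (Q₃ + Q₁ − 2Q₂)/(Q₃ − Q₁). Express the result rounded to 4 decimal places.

0.0429

numerator: Q₃ + Q₁ − 2Q₂ = 94.7 + 78.4 − 2×86.2 = 0.7000
denominator: Q₃ − Q₁ = 94.7 − 78.4 = 16.3000
Bowley skewness = 0.7000 / 16.3000 ≈ 0.0429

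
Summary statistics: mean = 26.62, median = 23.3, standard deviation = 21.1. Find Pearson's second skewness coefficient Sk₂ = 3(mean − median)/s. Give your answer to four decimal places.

Sk₂ = 3(26.62 − 23.3) / 21.1 = 3 × 3.3200 / 21.1
    = 9.9600 / 21.1 ≈ 0.4720

0.4720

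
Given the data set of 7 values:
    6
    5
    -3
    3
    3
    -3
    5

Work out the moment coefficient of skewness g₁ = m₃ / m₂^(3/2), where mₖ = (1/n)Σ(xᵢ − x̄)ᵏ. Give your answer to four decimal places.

x̄ = (6 + 5 - 3 + 3 + 3 - 3 + 5) / 7 = 2.2857
deviations (xᵢ − x̄): 3.7143, 2.7143, -5.2857, 0.7143, 0.7143, -5.2857, 2.7143
Σ(xᵢ − x̄)² = 85.4286 ⇒ m₂ = 85.4286/7 = 12.20408
Σ(xᵢ − x̄)³ = -203.3878 ⇒ m₃ = -203.3878/7 = -29.05539
m₂^(3/2) = 12.20408^(1.5) = 42.63415
g₁ = m₃ / m₂^(3/2) = -29.05539 / 42.63415 ≈ -0.6815

-0.6815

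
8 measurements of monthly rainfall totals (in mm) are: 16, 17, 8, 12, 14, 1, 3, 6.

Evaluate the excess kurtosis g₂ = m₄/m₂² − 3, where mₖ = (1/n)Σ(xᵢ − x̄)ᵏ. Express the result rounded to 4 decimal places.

x̄ = 9.6250
Σ(xᵢ − x̄)² = 253.8750 ⇒ m₂ = 31.73438
Σ(xᵢ − x̄)⁴ = 12648.1816 ⇒ m₄ = 1581.02271
m₂² = 1007.07056
g₂ = m₄/m₂² − 3 = 1.56992 − 3 ≈ -1.4301

-1.4301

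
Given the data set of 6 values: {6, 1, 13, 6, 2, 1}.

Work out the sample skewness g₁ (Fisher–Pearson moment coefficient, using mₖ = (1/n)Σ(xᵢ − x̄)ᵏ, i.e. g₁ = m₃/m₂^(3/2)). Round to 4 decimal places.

x̄ = (6 + 1 + 13 + 6 + 2 + 1) / 6 = 4.8333
deviations (xᵢ − x̄): 1.1667, -3.8333, 8.1667, 1.1667, -2.8333, -3.8333
Σ(xᵢ − x̄)² = 106.8333 ⇒ m₂ = 106.8333/6 = 17.80556
Σ(xᵢ − x̄)³ = 412.4444 ⇒ m₃ = 412.4444/6 = 68.74074
m₂^(3/2) = 17.80556^(1.5) = 75.13344
g₁ = m₃ / m₂^(3/2) = 68.74074 / 75.13344 ≈ 0.9149

0.9149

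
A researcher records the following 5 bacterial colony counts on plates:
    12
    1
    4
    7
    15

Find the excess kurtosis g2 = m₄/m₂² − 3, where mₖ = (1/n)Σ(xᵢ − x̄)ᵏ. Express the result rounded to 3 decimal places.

x̄ = 7.8000
Σ(xᵢ − x̄)² = 130.8000 ⇒ m₂ = 26.16000
Σ(xᵢ − x̄)⁴ = 5345.6160 ⇒ m₄ = 1069.12320
m₂² = 684.34560
g2 = m₄/m₂² − 3 = 1.56226 − 3 ≈ -1.438

-1.438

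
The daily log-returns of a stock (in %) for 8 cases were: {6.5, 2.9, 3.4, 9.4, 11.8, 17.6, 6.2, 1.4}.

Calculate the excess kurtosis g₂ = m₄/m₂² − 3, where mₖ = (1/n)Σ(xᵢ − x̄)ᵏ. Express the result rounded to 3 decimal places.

-0.413

x̄ = 7.4000
Σ(xᵢ − x̄)² = 201.9000 ⇒ m₂ = 25.23750
Σ(xᵢ − x̄)⁴ = 13179.9234 ⇒ m₄ = 1647.49043
m₂² = 636.93141
g₂ = m₄/m₂² − 3 = 2.58661 − 3 ≈ -0.413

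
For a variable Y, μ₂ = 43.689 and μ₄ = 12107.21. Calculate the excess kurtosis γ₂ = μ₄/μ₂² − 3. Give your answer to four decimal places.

3.3431

μ₂² = 43.689² = 1908.72872
μ₄/μ₂² = 12107.21 / 1908.72872 = 6.34308
γ₂ = 6.34308 − 3 ≈ 3.3431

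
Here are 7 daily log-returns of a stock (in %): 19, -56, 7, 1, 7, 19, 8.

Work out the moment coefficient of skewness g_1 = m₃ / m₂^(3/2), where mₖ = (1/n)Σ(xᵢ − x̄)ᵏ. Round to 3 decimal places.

-1.759

x̄ = (19 - 56 + 7 + 1 + 7 + 19 + 8) / 7 = 0.7143
deviations (xᵢ − x̄): 18.2857, -56.7143, 6.2857, 0.2857, 6.2857, 18.2857, 7.2857
Σ(xᵢ − x̄)² = 4017.4286 ⇒ m₂ = 4017.4286/7 = 573.91837
Σ(xᵢ − x̄)³ = -169310.3265 ⇒ m₃ = -169310.3265/7 = -24187.18950
m₂^(3/2) = 573.91837^(1.5) = 13749.12897
g_1 = m₃ / m₂^(3/2) = -24187.18950 / 13749.12897 ≈ -1.759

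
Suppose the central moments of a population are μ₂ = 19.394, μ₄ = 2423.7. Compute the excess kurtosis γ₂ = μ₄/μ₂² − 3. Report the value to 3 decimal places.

μ₂² = 19.394² = 376.12724
μ₄/μ₂² = 2423.7 / 376.12724 = 6.44383
γ₂ = 6.44383 − 3 ≈ 3.444

3.444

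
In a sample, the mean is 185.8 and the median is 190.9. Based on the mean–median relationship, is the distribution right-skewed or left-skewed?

mean − median = 185.8 − 190.9 = -5.1
mean < median ⇒ the longer tail is on the left ⇒ left-skewed (negatively skewed).

left-skewed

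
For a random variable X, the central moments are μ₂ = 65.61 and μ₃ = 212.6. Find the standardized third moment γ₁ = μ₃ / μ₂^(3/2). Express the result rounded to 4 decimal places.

0.4000

σ = √μ₂ = √65.61 = 8.10000
σ³ = μ₂^(3/2) = 531.44100
γ₁ = μ₃/σ³ = 212.6 / 531.44100 ≈ 0.4000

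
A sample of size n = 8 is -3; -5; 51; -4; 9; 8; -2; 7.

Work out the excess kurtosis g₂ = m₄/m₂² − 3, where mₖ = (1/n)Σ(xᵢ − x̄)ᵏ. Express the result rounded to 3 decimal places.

x̄ = 7.6250
Σ(xᵢ − x̄)² = 2383.8750 ⇒ m₂ = 297.98438
Σ(xᵢ − x̄)⁴ = 3604629.3691 ⇒ m₄ = 450578.67114
m₂² = 88794.68774
g₂ = m₄/m₂² − 3 = 5.07439 − 3 ≈ 2.074

2.074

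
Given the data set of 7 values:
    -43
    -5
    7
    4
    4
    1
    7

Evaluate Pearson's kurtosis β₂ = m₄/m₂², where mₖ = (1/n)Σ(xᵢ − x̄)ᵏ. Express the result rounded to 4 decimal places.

4.6708

x̄ = -3.5714
Σ(xᵢ − x̄)² = 1915.7143 ⇒ m₂ = 273.67347
Σ(xᵢ − x̄)⁴ = 2448811.1895 ⇒ m₄ = 349830.16993
m₂² = 74897.16785
β₂ = m₄/m₂² = 349830.16993 / 74897.16785 ≈ 4.6708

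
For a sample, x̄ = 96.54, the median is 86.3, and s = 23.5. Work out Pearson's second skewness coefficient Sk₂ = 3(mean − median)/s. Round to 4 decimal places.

Sk₂ = 3(96.54 − 86.3) / 23.5 = 3 × 10.2400 / 23.5
    = 30.7200 / 23.5 ≈ 1.3072

1.3072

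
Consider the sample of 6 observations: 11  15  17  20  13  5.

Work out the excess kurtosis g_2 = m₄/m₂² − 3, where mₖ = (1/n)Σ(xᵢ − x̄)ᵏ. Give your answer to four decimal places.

-0.6473

x̄ = 13.5000
Σ(xᵢ − x̄)² = 135.5000 ⇒ m₂ = 22.58333
Σ(xᵢ − x̄)⁴ = 7199.3750 ⇒ m₄ = 1199.89583
m₂² = 510.00694
g_2 = m₄/m₂² − 3 = 2.35270 − 3 ≈ -0.6473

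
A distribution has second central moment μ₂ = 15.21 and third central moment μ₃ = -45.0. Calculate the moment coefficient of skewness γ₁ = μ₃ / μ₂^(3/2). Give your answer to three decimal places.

σ = √μ₂ = √15.21 = 3.90000
σ³ = μ₂^(3/2) = 59.31900
γ₁ = μ₃/σ³ = -45.0 / 59.31900 ≈ -0.759

-0.759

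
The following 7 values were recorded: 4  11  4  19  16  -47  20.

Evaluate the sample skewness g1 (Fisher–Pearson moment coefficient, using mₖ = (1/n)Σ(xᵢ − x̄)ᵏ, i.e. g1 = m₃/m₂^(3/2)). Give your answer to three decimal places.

-1.718

x̄ = (4 + 11 + 4 + 19 + 16 - 47 + 20) / 7 = 3.8571
deviations (xᵢ − x̄): 0.1429, 7.1429, 0.1429, 15.1429, 12.1429, -50.8571, 16.1429
Σ(xᵢ − x̄)² = 3274.8571 ⇒ m₂ = 3274.8571/7 = 467.83673
Σ(xᵢ − x̄)³ = -121705.4694 ⇒ m₃ = -121705.4694/7 = -17386.49563
m₂^(3/2) = 467.83673^(1.5) = 10119.09049
g1 = m₃ / m₂^(3/2) = -17386.49563 / 10119.09049 ≈ -1.718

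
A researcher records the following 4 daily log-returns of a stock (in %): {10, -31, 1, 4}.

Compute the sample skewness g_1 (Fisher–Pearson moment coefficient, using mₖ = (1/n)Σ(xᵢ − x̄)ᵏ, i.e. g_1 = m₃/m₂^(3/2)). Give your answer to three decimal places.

-1.010

x̄ = (10 - 31 + 1 + 4) / 4 = -4.0000
deviations (xᵢ − x̄): 14.0000, -27.0000, 5.0000, 8.0000
Σ(xᵢ − x̄)² = 1014.0000 ⇒ m₂ = 1014.0000/4 = 253.50000
Σ(xᵢ − x̄)³ = -16302.0000 ⇒ m₃ = -16302.0000/4 = -4075.50000
m₂^(3/2) = 253.50000^(1.5) = 4036.14672
g_1 = m₃ / m₂^(3/2) = -4075.50000 / 4036.14672 ≈ -1.010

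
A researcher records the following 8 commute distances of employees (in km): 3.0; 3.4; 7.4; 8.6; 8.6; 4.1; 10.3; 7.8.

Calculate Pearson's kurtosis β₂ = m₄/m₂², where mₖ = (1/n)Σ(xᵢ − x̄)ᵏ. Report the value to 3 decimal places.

1.526

x̄ = 6.6500
Σ(xᵢ − x̄)² = 53.2000 ⇒ m₂ = 6.65000
Σ(xᵢ − x̄)⁴ = 539.8104 ⇒ m₄ = 67.47629
m₂² = 44.22250
β₂ = m₄/m₂² = 67.47629 / 44.22250 ≈ 1.526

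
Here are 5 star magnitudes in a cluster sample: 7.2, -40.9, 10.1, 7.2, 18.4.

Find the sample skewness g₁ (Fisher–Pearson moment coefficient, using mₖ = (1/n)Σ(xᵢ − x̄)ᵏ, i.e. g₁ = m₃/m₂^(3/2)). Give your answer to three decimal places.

-1.352

x̄ = (7.2 - 40.9 + 10.1 + 7.2 + 18.4) / 5 = 0.4000
deviations (xᵢ − x̄): 6.8000, -41.3000, 9.7000, 6.8000, 18.0000
Σ(xᵢ − x̄)² = 2216.2600 ⇒ m₂ = 2216.2600/5 = 443.25200
Σ(xᵢ − x̄)³ = -63071.4600 ⇒ m₃ = -63071.4600/5 = -12614.29200
m₂^(3/2) = 443.25200^(1.5) = 9332.02849
g₁ = m₃ / m₂^(3/2) = -12614.29200 / 9332.02849 ≈ -1.352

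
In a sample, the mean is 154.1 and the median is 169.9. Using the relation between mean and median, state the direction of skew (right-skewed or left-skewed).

left-skewed

mean − median = 154.1 − 169.9 = -15.8
mean < median ⇒ the longer tail is on the left ⇒ left-skewed (negatively skewed).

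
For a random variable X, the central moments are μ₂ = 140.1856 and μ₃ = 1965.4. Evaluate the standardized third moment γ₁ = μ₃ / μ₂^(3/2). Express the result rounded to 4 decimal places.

1.1841

σ = √μ₂ = √140.1856 = 11.84000
σ³ = μ₂^(3/2) = 1659.79750
γ₁ = μ₃/σ³ = 1965.4 / 1659.79750 ≈ 1.1841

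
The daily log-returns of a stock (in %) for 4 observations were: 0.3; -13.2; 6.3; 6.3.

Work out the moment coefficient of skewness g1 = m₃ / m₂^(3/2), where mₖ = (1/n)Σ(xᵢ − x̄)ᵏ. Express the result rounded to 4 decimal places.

x̄ = (0.3 - 13.2 + 6.3 + 6.3) / 4 = -0.0750
deviations (xᵢ − x̄): 0.3750, -13.1250, 6.3750, 6.3750
Σ(xᵢ − x̄)² = 253.6875 ⇒ m₂ = 253.6875/4 = 63.42188
Σ(xᵢ − x̄)³ = -1742.7656 ⇒ m₃ = -1742.7656/4 = -435.69141
m₂^(3/2) = 63.42188^(1.5) = 505.07819
g1 = m₃ / m₂^(3/2) = -435.69141 / 505.07819 ≈ -0.8626

-0.8626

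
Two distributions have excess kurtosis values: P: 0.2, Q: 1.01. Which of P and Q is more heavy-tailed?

Higher excess kurtosis ⇒ heavier tails relative to the normal distribution.
0.2 vs 1.01: the larger is 1.01, so Q has heavier tails.

Q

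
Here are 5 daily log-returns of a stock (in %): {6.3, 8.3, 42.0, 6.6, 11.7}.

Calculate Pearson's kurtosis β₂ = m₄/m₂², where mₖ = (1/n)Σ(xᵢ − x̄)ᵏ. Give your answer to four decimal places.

x̄ = 14.9800
Σ(xᵢ − x̄)² = 931.0280 ⇒ m₂ = 186.20560
Σ(xᵢ − x̄)⁴ = 545732.2358 ⇒ m₄ = 109146.44716
m₂² = 34672.52547
β₂ = m₄/m₂² = 109146.44716 / 34672.52547 ≈ 3.1479

3.1479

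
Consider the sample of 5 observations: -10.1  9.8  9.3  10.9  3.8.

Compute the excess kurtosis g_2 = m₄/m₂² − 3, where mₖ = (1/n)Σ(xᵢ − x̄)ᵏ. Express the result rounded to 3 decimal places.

x̄ = 4.7400
Σ(xᵢ − x̄)² = 305.4520 ⇒ m₂ = 61.09040
Σ(xᵢ − x̄)⁴ = 51027.8823 ⇒ m₄ = 10205.57647
m₂² = 3732.03697
g_2 = m₄/m₂² − 3 = 2.73459 − 3 ≈ -0.265

-0.265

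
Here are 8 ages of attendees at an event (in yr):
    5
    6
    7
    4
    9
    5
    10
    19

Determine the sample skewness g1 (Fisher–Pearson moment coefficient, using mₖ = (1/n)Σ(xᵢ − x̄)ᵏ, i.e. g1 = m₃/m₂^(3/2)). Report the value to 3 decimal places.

x̄ = (5 + 6 + 7 + 4 + 9 + 5 + 10 + 19) / 8 = 8.1250
deviations (xᵢ − x̄): -3.1250, -2.1250, -1.1250, -4.1250, 0.8750, -3.1250, 1.8750, 10.8750
Σ(xᵢ − x̄)² = 164.8750 ⇒ m₂ = 164.8750/8 = 20.60938
Σ(xᵢ − x̄)³ = 1151.1563 ⇒ m₃ = 1151.1563/8 = 143.89453
m₂^(3/2) = 20.60938^(1.5) = 93.56151
g1 = m₃ / m₂^(3/2) = 143.89453 / 93.56151 ≈ 1.538

1.538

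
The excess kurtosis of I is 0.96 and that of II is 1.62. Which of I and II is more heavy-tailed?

Higher excess kurtosis ⇒ heavier tails relative to the normal distribution.
0.96 vs 1.62: the larger is 1.62, so II has heavier tails.

II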